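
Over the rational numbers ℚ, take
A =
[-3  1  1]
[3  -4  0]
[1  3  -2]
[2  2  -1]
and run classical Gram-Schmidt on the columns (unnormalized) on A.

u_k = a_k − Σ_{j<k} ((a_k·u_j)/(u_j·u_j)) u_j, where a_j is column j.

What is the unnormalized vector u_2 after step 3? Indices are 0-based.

u_2 = (45/626, -35/313, -335/626, 170/313)

Step 1: u_0 = a_0 = (-3, 3, 1, 2).
Step 2: u_1 = a_1 − (-8/23)·u_0 = (-1/23, -68/23, 77/23, 62/23).
Step 3: u_2 = a_2 − (-7/23)·u_0 − (-217/626)·u_1 = (45/626, -35/313, -335/626, 170/313).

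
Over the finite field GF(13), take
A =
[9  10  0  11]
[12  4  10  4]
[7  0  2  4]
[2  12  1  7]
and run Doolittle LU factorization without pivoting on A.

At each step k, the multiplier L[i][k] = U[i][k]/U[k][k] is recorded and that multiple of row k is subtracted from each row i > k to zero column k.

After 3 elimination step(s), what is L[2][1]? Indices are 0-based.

[col 0] pivot 9
  R1 -= 10*R0 → (0, 8, 10, 11)  (L[1][0] := 10)
  R2 -= 8*R0 → (0, 11, 2, 7)  (L[2][0] := 8)
  R3 -= 6*R0 → (0, 4, 1, 6)  (L[3][0] := 6)
[col 1] pivot 8
  R2 -= 3*R1 → (0, 0, 11, 0)  (L[2][1] := 3)
  R3 -= 7*R1 → (0, 0, 9, 7)  (L[3][1] := 7)
[col 2] pivot 11
  R3 -= 2*R2 → (0, 0, 0, 7)  (L[3][2] := 2)

L[2][1] = 3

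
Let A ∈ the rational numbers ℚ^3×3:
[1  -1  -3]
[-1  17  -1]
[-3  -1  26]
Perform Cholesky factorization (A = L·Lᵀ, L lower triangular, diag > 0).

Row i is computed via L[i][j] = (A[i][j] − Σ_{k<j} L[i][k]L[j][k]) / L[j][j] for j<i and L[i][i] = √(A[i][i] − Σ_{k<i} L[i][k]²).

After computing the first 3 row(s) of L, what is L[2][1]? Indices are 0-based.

L[2][1] = -1

Step 1: L[0][0] = √(1) = 1.
  L[1][0] = (-1) / L[0][0] = -1.
Step 2: L[1][1] = √(16) = 4.
  L[2][0] = (-3) / L[0][0] = -3.
  L[2][1] = (-4) / L[1][1] = -1.
Step 3: L[2][2] = √(16) = 4.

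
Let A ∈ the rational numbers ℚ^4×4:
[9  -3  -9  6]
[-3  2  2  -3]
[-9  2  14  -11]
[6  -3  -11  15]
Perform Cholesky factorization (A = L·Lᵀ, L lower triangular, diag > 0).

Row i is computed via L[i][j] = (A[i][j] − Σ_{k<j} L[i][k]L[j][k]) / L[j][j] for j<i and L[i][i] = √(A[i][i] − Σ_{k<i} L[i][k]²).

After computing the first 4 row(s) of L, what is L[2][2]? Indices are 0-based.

Step 1: L[0][0] = √(9) = 3.
  L[1][0] = (-3) / L[0][0] = -1.
Step 2: L[1][1] = √(1) = 1.
  L[2][0] = (-9) / L[0][0] = -3.
  L[2][1] = (-1) / L[1][1] = -1.
Step 3: L[2][2] = √(4) = 2.
  L[3][0] = (6) / L[0][0] = 2.
  L[3][1] = (-1) / L[1][1] = -1.
  L[3][2] = (-6) / L[2][2] = -3.
Step 4: L[3][3] = √(1) = 1.

L[2][2] = 2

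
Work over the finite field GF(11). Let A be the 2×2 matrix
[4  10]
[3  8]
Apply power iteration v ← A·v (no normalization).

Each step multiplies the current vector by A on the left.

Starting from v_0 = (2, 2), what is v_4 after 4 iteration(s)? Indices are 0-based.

v_4 = (8, 4)

v_0 = (2, 2).
v_1 = A·v_0 = (6, 0).
v_2 = A·v_1 = (2, 7).
v_3 = A·v_2 = (1, 7).
v_4 = A·v_3 = (8, 4).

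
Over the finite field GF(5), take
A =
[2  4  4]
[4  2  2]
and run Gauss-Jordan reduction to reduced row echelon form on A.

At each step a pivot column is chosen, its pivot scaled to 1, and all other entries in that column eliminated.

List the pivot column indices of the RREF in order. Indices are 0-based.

pivot(0,0)=2: scale R0 → (1, 2, 2)
  clear (1,0): R1 −= (4)R0 → (0, 4, 4)
pivot(1,1)=4: scale R1 → (0, 1, 1)
  clear (0,1): R0 −= (2)R1 → (1, 0, 0)

pivot columns: 0, 1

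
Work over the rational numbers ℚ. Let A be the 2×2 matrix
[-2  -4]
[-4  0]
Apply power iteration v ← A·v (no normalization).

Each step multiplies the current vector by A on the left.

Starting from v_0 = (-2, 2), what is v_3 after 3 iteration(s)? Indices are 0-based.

v_0 = (-2, 2).
v_1 = A·v_0 = (-4, 8).
v_2 = A·v_1 = (-24, 16).
v_3 = A·v_2 = (-16, 96).

v_3 = (-16, 96)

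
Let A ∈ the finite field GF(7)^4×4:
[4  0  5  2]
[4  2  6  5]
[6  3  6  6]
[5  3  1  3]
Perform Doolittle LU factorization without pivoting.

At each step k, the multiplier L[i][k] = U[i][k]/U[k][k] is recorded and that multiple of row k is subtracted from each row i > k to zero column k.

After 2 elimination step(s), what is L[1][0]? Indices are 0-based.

L[1][0] = 1

k=0: U[0][0]=4
  eliminate (1,0): mult=1, new row 1: (0, 2, 1, 3); set L[1][0]=1
  eliminate (2,0): mult=5, new row 2: (0, 3, 2, 3); set L[2][0]=5
  eliminate (3,0): mult=3, new row 3: (0, 3, 0, 4); set L[3][0]=3
k=1: U[1][1]=2
  eliminate (2,1): mult=5, new row 2: (0, 0, 4, 2); set L[2][1]=5
  eliminate (3,1): mult=5, new row 3: (0, 0, 2, 3); set L[3][1]=5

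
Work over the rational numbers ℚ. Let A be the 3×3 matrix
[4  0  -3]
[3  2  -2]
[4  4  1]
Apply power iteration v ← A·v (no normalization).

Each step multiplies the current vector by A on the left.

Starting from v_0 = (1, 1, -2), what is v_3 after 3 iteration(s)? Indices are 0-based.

v_3 = (-158, -26, 314)

v_0 = (1, 1, -2).
v_1 = A·v_0 = (10, 9, 6).
v_2 = A·v_1 = (22, 36, 82).
v_3 = A·v_2 = (-158, -26, 314).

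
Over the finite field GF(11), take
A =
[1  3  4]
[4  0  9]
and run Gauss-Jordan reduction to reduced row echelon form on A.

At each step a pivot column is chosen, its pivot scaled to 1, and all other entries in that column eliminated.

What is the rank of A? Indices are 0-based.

[1] R0 /= 1  ⇒  (1, 3, 4)
     R1 -= 4·R0  ⇒  (0, 10, 4)
[2] R1 /= 10  ⇒  (0, 1, 7)
     R0 -= 3·R1  ⇒  (1, 0, 5)

rank = 2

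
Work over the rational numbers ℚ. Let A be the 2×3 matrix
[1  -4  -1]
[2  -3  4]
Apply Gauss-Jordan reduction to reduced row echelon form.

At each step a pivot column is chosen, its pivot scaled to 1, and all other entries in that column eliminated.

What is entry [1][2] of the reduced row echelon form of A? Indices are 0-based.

M[1][2] = 6/5

pivot(0,0)=1: scale R0 → (1, -4, -1)
  clear (1,0): R1 −= (2)R0 → (0, 5, 6)
pivot(1,1)=5: scale R1 → (0, 1, 6/5)
  clear (0,1): R0 −= (-4)R1 → (1, 0, 19/5)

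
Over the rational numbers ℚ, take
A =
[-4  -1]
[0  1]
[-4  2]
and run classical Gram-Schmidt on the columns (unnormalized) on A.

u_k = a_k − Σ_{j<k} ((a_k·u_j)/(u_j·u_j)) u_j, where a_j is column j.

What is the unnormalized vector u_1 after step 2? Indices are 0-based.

u_1 = (-3/2, 1, 3/2)

Step 1: u_0 = a_0 = (-4, 0, -4).
Step 2: u_1 = a_1 − (-1/8)·u_0 = (-3/2, 1, 3/2).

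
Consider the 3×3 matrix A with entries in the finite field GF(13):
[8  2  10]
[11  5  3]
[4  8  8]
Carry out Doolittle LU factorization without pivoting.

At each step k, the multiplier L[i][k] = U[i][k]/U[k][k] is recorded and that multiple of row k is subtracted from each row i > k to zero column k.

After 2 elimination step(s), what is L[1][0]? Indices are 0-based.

L[1][0] = 3

[col 0] pivot 8
  R1 -= 3*R0 → (0, 12, 12)  (L[1][0] := 3)
  R2 -= 7*R0 → (0, 7, 3)  (L[2][0] := 7)
[col 1] pivot 12
  R2 -= 6*R1 → (0, 0, 9)  (L[2][1] := 6)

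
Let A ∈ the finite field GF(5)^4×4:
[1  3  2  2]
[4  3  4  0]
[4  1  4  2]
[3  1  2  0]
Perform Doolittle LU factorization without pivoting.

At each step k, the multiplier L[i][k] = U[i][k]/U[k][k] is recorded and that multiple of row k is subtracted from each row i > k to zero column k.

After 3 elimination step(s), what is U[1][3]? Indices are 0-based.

U[1][3] = 2

Step 1: pivot at (0,0) is 1.
  row1 ← row1 − (4)·row0  ⇒  L[1][0]=4, U row1=(0, 1, 1, 2)
  row2 ← row2 − (4)·row0  ⇒  L[2][0]=4, U row2=(0, 4, 1, 4)
  row3 ← row3 − (3)·row0  ⇒  L[3][0]=3, U row3=(0, 2, 1, 4)
Step 2: pivot at (1,1) is 1.
  row2 ← row2 − (4)·row1  ⇒  L[2][1]=4, U row2=(0, 0, 2, 1)
  row3 ← row3 − (2)·row1  ⇒  L[3][1]=2, U row3=(0, 0, 4, 0)
Step 3: pivot at (2,2) is 2.
  row3 ← row3 − (2)·row2  ⇒  L[3][2]=2, U row3=(0, 0, 0, 3)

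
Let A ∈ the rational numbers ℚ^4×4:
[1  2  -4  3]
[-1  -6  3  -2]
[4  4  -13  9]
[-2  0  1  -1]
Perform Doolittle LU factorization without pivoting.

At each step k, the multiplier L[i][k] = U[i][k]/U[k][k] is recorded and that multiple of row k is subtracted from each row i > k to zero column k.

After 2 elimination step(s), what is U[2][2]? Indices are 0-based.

Step 1: pivot at (0,0) is 1.
  row1 ← row1 − (-1)·row0  ⇒  L[1][0]=-1, U row1=(0, -4, -1, 1)
  row2 ← row2 − (4)·row0  ⇒  L[2][0]=4, U row2=(0, -4, 3, -3)
  row3 ← row3 − (-2)·row0  ⇒  L[3][0]=-2, U row3=(0, 4, -7, 5)
Step 2: pivot at (1,1) is -4.
  row2 ← row2 − (1)·row1  ⇒  L[2][1]=1, U row2=(0, 0, 4, -4)
  row3 ← row3 − (-1)·row1  ⇒  L[3][1]=-1, U row3=(0, 0, -8, 6)

U[2][2] = 4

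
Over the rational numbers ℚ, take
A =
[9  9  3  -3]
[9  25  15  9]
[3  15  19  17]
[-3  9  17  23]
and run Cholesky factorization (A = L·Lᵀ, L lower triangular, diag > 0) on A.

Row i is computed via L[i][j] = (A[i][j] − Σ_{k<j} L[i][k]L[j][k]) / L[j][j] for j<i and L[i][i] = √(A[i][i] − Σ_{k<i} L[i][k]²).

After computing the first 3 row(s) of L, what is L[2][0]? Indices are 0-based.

L[2][0] = 1

Step 1: L[0][0] = √(9) = 3.
  L[1][0] = (9) / L[0][0] = 3.
Step 2: L[1][1] = √(16) = 4.
  L[2][0] = (3) / L[0][0] = 1.
  L[2][1] = (12) / L[1][1] = 3.
Step 3: L[2][2] = √(9) = 3.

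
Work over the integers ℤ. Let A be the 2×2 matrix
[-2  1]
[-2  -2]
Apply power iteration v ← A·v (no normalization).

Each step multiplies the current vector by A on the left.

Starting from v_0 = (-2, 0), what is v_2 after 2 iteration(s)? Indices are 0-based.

v_0 = (-2, 0).
v_1 = A·v_0 = (4, 4).
v_2 = A·v_1 = (-4, -16).

v_2 = (-4, -16)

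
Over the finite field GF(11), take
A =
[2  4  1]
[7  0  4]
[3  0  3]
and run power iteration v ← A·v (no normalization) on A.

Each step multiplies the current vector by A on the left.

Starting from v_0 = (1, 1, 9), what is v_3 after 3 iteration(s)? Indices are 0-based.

v_3 = (3, 8, 1)

v_0 = (1, 1, 9).
v_1 = A·v_0 = (4, 10, 8).
v_2 = A·v_1 = (1, 5, 3).
v_3 = A·v_2 = (3, 8, 1).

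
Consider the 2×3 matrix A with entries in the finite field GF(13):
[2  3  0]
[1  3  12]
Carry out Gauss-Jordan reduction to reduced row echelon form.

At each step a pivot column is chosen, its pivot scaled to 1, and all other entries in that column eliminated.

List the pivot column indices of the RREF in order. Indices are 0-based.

pivot columns: 0, 1

[1] R0 /= 2  ⇒  (1, 8, 0)
     R1 -= 1·R0  ⇒  (0, 8, 12)
[2] R1 /= 8  ⇒  (0, 1, 8)
     R0 -= 8·R1  ⇒  (1, 0, 1)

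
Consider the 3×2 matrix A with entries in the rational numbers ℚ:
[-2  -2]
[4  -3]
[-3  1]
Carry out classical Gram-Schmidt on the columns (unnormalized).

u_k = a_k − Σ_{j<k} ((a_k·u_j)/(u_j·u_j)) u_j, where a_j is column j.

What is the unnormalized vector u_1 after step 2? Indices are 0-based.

u_1 = (-80/29, -43/29, -4/29)

Step 1: u_0 = a_0 = (-2, 4, -3).
Step 2: u_1 = a_1 − (-11/29)·u_0 = (-80/29, -43/29, -4/29).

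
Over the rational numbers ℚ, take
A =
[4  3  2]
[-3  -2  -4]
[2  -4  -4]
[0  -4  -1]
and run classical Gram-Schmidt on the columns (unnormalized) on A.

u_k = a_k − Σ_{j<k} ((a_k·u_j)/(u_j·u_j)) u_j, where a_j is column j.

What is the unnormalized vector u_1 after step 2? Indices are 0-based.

Step 1: u_0 = a_0 = (4, -3, 2, 0).
Step 2: u_1 = a_1 − (10/29)·u_0 = (47/29, -28/29, -136/29, -4).

u_1 = (47/29, -28/29, -136/29, -4)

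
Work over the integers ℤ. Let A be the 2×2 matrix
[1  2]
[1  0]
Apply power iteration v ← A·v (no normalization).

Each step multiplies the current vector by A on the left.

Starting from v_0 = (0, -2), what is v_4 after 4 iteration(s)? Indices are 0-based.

v_4 = (-20, -12)

v_0 = (0, -2).
v_1 = A·v_0 = (-4, 0).
v_2 = A·v_1 = (-4, -4).
v_3 = A·v_2 = (-12, -4).
v_4 = A·v_3 = (-20, -12).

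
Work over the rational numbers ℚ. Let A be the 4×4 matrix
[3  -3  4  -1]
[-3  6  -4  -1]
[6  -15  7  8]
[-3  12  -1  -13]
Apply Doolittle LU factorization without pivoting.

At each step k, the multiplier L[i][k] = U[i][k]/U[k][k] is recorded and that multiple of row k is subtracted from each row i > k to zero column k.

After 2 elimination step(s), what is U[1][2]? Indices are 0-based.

U[1][2] = 0

Step 1: pivot at (0,0) is 3.
  row1 ← row1 − (-1)·row0  ⇒  L[1][0]=-1, U row1=(0, 3, 0, -2)
  row2 ← row2 − (2)·row0  ⇒  L[2][0]=2, U row2=(0, -9, -1, 10)
  row3 ← row3 − (-1)·row0  ⇒  L[3][0]=-1, U row3=(0, 9, 3, -14)
Step 2: pivot at (1,1) is 3.
  row2 ← row2 − (-3)·row1  ⇒  L[2][1]=-3, U row2=(0, 0, -1, 4)
  row3 ← row3 − (3)·row1  ⇒  L[3][1]=3, U row3=(0, 0, 3, -8)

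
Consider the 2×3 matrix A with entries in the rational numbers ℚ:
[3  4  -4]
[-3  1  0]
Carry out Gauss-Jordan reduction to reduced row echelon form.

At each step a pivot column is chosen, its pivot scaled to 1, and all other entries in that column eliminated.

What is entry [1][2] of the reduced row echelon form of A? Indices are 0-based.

M[1][2] = -4/5

[1] R0 /= 3  ⇒  (1, 4/3, -4/3)
     R1 -= -3·R0  ⇒  (0, 5, -4)
[2] R1 /= 5  ⇒  (0, 1, -4/5)
     R0 -= 4/3·R1  ⇒  (1, 0, -4/15)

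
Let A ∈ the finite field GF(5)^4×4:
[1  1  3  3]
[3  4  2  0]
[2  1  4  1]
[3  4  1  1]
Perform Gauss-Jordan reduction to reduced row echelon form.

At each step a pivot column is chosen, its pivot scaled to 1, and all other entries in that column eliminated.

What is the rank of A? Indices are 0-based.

step 1: normalize row 0 (÷1) = (1, 1, 3, 3)
  row 1: subtract 3×row0 = (0, 1, 3, 1)
  row 2: subtract 2×row0 = (0, 4, 3, 0)
  row 3: subtract 3×row0 = (0, 1, 2, 2)
step 2: normalize row 1 (÷1) = (0, 1, 3, 1)
  row 0: subtract 1×row1 = (1, 0, 0, 2)
  row 2: subtract 4×row1 = (0, 0, 1, 1)
  row 3: subtract 1×row1 = (0, 0, 4, 1)
step 3: normalize row 2 (÷1) = (0, 0, 1, 1)
  row 1: subtract 3×row2 = (0, 1, 0, 3)
  row 3: subtract 4×row2 = (0, 0, 0, 2)
step 4: normalize row 3 (÷2) = (0, 0, 0, 1)
  row 0: subtract 2×row3 = (1, 0, 0, 0)
  row 1: subtract 3×row3 = (0, 1, 0, 0)
  row 2: subtract 1×row3 = (0, 0, 1, 0)

rank = 4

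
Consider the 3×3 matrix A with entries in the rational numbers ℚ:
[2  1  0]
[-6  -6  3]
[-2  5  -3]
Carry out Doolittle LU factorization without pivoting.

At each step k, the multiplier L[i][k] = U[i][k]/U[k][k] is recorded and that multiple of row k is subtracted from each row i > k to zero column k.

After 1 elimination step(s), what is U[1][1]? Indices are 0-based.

Step 1: pivot at (0,0) is 2.
  row1 ← row1 − (-3)·row0  ⇒  L[1][0]=-3, U row1=(0, -3, 3)
  row2 ← row2 − (-1)·row0  ⇒  L[2][0]=-1, U row2=(0, 6, -3)

U[1][1] = -3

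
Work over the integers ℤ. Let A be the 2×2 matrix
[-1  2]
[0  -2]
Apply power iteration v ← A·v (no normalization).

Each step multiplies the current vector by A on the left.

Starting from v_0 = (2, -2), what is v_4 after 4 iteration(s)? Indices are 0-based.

v_4 = (62, -32)

v_0 = (2, -2).
v_1 = A·v_0 = (-6, 4).
v_2 = A·v_1 = (14, -8).
v_3 = A·v_2 = (-30, 16).
v_4 = A·v_3 = (62, -32).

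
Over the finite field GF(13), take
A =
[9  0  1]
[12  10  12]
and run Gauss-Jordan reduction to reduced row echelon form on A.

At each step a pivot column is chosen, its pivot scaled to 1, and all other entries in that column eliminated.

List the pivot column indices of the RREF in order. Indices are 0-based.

pivot columns: 0, 1

step 1: normalize row 0 (÷9) = (1, 0, 3)
  row 1: subtract 12×row0 = (0, 10, 2)
step 2: normalize row 1 (÷10) = (0, 1, 8)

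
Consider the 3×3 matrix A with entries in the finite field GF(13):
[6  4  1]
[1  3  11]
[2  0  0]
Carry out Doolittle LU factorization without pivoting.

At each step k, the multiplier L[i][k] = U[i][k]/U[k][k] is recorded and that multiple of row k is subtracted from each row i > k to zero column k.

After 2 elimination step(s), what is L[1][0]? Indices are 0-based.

L[1][0] = 11

k=0: U[0][0]=6
  eliminate (1,0): mult=11, new row 1: (0, 11, 0); set L[1][0]=11
  eliminate (2,0): mult=9, new row 2: (0, 3, 4); set L[2][0]=9
k=1: U[1][1]=11
  eliminate (2,1): mult=5, new row 2: (0, 0, 4); set L[2][1]=5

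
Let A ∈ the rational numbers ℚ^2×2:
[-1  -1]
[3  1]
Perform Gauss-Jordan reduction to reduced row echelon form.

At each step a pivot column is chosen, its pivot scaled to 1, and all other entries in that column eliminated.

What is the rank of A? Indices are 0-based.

pivot(0,0)=-1: scale R0 → (1, 1)
  clear (1,0): R1 −= (3)R0 → (0, -2)
pivot(1,1)=-2: scale R1 → (0, 1)
  clear (0,1): R0 −= (1)R1 → (1, 0)

rank = 2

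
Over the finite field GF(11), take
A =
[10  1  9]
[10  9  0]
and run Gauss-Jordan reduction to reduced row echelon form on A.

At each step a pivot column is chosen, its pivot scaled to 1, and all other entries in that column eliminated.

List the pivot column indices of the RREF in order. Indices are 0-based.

[1] R0 /= 10  ⇒  (1, 10, 2)
     R1 -= 10·R0  ⇒  (0, 8, 2)
[2] R1 /= 8  ⇒  (0, 1, 3)
     R0 -= 10·R1  ⇒  (1, 0, 5)

pivot columns: 0, 1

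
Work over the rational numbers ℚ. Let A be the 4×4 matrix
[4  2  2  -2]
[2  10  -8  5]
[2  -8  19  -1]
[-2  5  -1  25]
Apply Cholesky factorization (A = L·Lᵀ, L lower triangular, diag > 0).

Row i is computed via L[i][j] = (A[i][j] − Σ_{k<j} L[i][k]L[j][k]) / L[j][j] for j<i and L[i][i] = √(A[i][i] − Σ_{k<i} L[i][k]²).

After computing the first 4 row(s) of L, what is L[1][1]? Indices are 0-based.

L[1][1] = 3

Step 1: L[0][0] = √(4) = 2.
  L[1][0] = (2) / L[0][0] = 1.
Step 2: L[1][1] = √(9) = 3.
  L[2][0] = (2) / L[0][0] = 1.
  L[2][1] = (-9) / L[1][1] = -3.
Step 3: L[2][2] = √(9) = 3.
  L[3][0] = (-2) / L[0][0] = -1.
  L[3][1] = (6) / L[1][1] = 2.
  L[3][2] = (6) / L[2][2] = 2.
Step 4: L[3][3] = √(16) = 4.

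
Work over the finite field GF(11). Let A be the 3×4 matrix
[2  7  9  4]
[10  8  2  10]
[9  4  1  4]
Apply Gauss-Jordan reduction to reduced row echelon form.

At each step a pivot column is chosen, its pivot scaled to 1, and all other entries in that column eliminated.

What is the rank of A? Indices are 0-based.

rank = 3

[1] R0 /= 2  ⇒  (1, 9, 10, 2)
     R1 -= 10·R0  ⇒  (0, 6, 1, 1)
     R2 -= 9·R0  ⇒  (0, 0, 10, 8)
[2] R1 /= 6  ⇒  (0, 1, 2, 2)
     R0 -= 9·R1  ⇒  (1, 0, 3, 6)
[3] R2 /= 10  ⇒  (0, 0, 1, 3)
     R0 -= 3·R2  ⇒  (1, 0, 0, 8)
     R1 -= 2·R2  ⇒  (0, 1, 0, 7)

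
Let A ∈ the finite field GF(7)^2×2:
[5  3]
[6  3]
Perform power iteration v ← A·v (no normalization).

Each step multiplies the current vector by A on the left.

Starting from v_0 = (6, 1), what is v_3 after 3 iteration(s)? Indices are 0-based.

v_0 = (6, 1).
v_1 = A·v_0 = (5, 4).
v_2 = A·v_1 = (2, 0).
v_3 = A·v_2 = (3, 5).

v_3 = (3, 5)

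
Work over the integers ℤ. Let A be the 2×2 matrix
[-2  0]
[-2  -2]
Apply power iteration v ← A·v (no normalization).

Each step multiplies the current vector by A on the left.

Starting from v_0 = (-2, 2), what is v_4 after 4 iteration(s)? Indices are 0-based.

v_0 = (-2, 2).
v_1 = A·v_0 = (4, 0).
v_2 = A·v_1 = (-8, -8).
v_3 = A·v_2 = (16, 32).
v_4 = A·v_3 = (-32, -96).

v_4 = (-32, -96)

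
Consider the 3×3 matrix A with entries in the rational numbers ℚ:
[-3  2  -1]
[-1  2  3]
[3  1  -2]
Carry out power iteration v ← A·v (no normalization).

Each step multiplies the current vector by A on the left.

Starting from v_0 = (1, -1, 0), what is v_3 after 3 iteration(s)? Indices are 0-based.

v_0 = (1, -1, 0).
v_1 = A·v_0 = (-5, -3, 2).
v_2 = A·v_1 = (7, 5, -22).
v_3 = A·v_2 = (11, -63, 70).

v_3 = (11, -63, 70)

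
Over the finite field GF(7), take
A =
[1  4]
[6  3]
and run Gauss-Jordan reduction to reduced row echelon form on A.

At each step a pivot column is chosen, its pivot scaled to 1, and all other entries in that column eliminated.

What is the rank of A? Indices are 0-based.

rank = 1

pivot(0,0)=1: scale R0 → (1, 4)
  clear (1,0): R1 −= (6)R0 → (0, 0)
col 1: no nonzero at/below row 1; advance.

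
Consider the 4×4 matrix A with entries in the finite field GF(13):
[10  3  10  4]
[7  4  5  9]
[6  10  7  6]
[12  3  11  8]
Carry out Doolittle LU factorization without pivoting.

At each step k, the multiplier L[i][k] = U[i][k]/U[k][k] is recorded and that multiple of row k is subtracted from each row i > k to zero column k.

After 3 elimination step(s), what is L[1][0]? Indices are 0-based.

[col 0] pivot 10
  R1 -= 2*R0 → (0, 11, 11, 1)  (L[1][0] := 2)
  R2 -= 11*R0 → (0, 3, 1, 1)  (L[2][0] := 11)
  R3 -= 9*R0 → (0, 2, 12, 11)  (L[3][0] := 9)
[col 1] pivot 11
  R2 -= 5*R1 → (0, 0, 11, 9)  (L[2][1] := 5)
  R3 -= 12*R1 → (0, 0, 10, 12)  (L[3][1] := 12)
[col 2] pivot 11
  R3 -= 8*R2 → (0, 0, 0, 5)  (L[3][2] := 8)

L[1][0] = 2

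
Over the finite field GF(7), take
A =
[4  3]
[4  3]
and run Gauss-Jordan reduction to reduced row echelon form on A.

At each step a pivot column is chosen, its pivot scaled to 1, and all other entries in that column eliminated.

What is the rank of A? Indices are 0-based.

rank = 1

step 1: normalize row 0 (÷4) = (1, 6)
  row 1: subtract 4×row0 = (0, 0)
skip col 1 (zero from row 1)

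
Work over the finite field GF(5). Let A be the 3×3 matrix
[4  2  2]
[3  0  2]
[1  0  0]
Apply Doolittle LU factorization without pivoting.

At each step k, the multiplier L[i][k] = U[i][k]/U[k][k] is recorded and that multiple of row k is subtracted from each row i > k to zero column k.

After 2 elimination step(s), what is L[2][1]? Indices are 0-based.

k=0: U[0][0]=4
  eliminate (1,0): mult=2, new row 1: (0, 1, 3); set L[1][0]=2
  eliminate (2,0): mult=4, new row 2: (0, 2, 2); set L[2][0]=4
k=1: U[1][1]=1
  eliminate (2,1): mult=2, new row 2: (0, 0, 1); set L[2][1]=2

L[2][1] = 2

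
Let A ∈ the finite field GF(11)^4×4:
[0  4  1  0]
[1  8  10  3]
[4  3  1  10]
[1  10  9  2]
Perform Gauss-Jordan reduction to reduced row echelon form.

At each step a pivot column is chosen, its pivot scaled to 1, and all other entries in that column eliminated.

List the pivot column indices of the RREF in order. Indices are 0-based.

step 1: exchange rows 0,1
step 1: normalize row 0 (÷1) = (1, 8, 10, 3)
  row 2: subtract 4×row0 = (0, 4, 5, 9)
  row 3: subtract 1×row0 = (0, 2, 10, 10)
step 2: normalize row 1 (÷4) = (0, 1, 3, 0)
  row 0: subtract 8×row1 = (1, 0, 8, 3)
  row 2: subtract 4×row1 = (0, 0, 4, 9)
  row 3: subtract 2×row1 = (0, 0, 4, 10)
step 3: normalize row 2 (÷4) = (0, 0, 1, 5)
  row 0: subtract 8×row2 = (1, 0, 0, 7)
  row 1: subtract 3×row2 = (0, 1, 0, 7)
  row 3: subtract 4×row2 = (0, 0, 0, 1)
step 4: normalize row 3 (÷1) = (0, 0, 0, 1)
  row 0: subtract 7×row3 = (1, 0, 0, 0)
  row 1: subtract 7×row3 = (0, 1, 0, 0)
  row 2: subtract 5×row3 = (0, 0, 1, 0)

pivot columns: 0, 1, 2, 3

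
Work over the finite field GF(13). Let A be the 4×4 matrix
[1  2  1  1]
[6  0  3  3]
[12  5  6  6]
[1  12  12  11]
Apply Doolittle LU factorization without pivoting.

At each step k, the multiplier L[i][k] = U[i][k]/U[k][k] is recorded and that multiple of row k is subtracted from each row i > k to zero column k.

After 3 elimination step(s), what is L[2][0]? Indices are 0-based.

L[2][0] = 12

Step 1: pivot at (0,0) is 1.
  row1 ← row1 − (6)·row0  ⇒  L[1][0]=6, U row1=(0, 1, 10, 10)
  row2 ← row2 − (12)·row0  ⇒  L[2][0]=12, U row2=(0, 7, 7, 7)
  row3 ← row3 − (1)·row0  ⇒  L[3][0]=1, U row3=(0, 10, 11, 10)
Step 2: pivot at (1,1) is 1.
  row2 ← row2 − (7)·row1  ⇒  L[2][1]=7, U row2=(0, 0, 2, 2)
  row3 ← row3 − (10)·row1  ⇒  L[3][1]=10, U row3=(0, 0, 2, 1)
Step 3: pivot at (2,2) is 2.
  row3 ← row3 − (1)·row2  ⇒  L[3][2]=1, U row3=(0, 0, 0, 12)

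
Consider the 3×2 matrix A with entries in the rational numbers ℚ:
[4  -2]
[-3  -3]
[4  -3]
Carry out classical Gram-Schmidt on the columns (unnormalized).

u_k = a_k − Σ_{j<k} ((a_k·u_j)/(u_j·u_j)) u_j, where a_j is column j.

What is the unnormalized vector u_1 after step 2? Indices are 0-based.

u_1 = (-38/41, -156/41, -79/41)

Step 1: u_0 = a_0 = (4, -3, 4).
Step 2: u_1 = a_1 − (-11/41)·u_0 = (-38/41, -156/41, -79/41).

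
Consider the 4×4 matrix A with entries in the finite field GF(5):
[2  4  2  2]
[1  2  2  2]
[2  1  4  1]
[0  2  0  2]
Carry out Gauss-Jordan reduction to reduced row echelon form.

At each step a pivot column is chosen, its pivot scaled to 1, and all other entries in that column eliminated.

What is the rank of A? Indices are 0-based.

pivot(0,0)=2: scale R0 → (1, 2, 1, 1)
  clear (1,0): R1 −= (1)R0 → (0, 0, 1, 1)
  clear (2,0): R2 −= (2)R0 → (0, 2, 2, 4)
pivot(1,1): swap R1↔R2
pivot(1,1)=2: scale R1 → (0, 1, 1, 2)
  clear (0,1): R0 −= (2)R1 → (1, 0, 4, 2)
  clear (3,1): R3 −= (2)R1 → (0, 0, 3, 3)
pivot(2,2)=1: scale R2 → (0, 0, 1, 1)
  clear (0,2): R0 −= (4)R2 → (1, 0, 0, 3)
  clear (1,2): R1 −= (1)R2 → (0, 1, 0, 1)
  clear (3,2): R3 −= (3)R2 → (0, 0, 0, 0)
col 3: no nonzero at/below row 3; advance.

rank = 3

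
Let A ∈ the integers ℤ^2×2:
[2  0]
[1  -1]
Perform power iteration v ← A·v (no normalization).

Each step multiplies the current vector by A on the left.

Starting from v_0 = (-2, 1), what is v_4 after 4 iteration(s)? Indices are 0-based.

v_0 = (-2, 1).
v_1 = A·v_0 = (-4, -3).
v_2 = A·v_1 = (-8, -1).
v_3 = A·v_2 = (-16, -7).
v_4 = A·v_3 = (-32, -9).

v_4 = (-32, -9)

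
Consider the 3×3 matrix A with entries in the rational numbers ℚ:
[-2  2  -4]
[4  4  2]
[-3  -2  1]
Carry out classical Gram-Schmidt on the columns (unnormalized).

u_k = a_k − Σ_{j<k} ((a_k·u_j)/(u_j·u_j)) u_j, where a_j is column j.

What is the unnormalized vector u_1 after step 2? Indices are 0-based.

u_1 = (94/29, 44/29, -4/29)

Step 1: u_0 = a_0 = (-2, 4, -3).
Step 2: u_1 = a_1 − (18/29)·u_0 = (94/29, 44/29, -4/29).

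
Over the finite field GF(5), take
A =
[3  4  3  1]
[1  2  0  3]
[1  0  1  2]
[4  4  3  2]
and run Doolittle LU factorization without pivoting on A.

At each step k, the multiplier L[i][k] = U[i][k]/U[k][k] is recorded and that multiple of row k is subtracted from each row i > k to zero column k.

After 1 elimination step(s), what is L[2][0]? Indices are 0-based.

L[2][0] = 2

[col 0] pivot 3
  R1 -= 2*R0 → (0, 4, 4, 1)  (L[1][0] := 2)
  R2 -= 2*R0 → (0, 2, 0, 0)  (L[2][0] := 2)
  R3 -= 3*R0 → (0, 2, 4, 4)  (L[3][0] := 3)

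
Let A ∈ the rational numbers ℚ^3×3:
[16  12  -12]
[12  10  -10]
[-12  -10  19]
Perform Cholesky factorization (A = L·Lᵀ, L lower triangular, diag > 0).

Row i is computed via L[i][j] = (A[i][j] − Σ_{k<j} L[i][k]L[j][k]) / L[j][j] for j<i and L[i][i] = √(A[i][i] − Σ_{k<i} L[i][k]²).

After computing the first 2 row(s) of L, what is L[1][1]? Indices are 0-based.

L[1][1] = 1

Step 1: L[0][0] = √(16) = 4.
  L[1][0] = (12) / L[0][0] = 3.
Step 2: L[1][1] = √(1) = 1.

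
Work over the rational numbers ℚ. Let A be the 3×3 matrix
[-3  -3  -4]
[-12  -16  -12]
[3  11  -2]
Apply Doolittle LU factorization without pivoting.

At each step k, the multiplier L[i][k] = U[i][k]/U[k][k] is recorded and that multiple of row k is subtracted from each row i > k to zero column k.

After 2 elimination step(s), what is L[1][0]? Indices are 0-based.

Step 1: pivot at (0,0) is -3.
  row1 ← row1 − (4)·row0  ⇒  L[1][0]=4, U row1=(0, -4, 4)
  row2 ← row2 − (-1)·row0  ⇒  L[2][0]=-1, U row2=(0, 8, -6)
Step 2: pivot at (1,1) is -4.
  row2 ← row2 − (-2)·row1  ⇒  L[2][1]=-2, U row2=(0, 0, 2)

L[1][0] = 4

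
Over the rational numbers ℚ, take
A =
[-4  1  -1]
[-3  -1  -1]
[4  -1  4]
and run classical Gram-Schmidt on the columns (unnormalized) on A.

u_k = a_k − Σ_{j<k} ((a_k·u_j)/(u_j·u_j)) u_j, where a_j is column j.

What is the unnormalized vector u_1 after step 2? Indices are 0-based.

Step 1: u_0 = a_0 = (-4, -3, 4).
Step 2: u_1 = a_1 − (-5/41)·u_0 = (21/41, -56/41, -21/41).

u_1 = (21/41, -56/41, -21/41)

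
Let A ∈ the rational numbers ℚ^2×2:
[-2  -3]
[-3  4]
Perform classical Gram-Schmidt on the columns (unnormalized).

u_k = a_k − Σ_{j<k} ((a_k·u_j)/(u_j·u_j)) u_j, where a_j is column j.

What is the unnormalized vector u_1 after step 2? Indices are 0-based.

u_1 = (-51/13, 34/13)

Step 1: u_0 = a_0 = (-2, -3).
Step 2: u_1 = a_1 − (-6/13)·u_0 = (-51/13, 34/13).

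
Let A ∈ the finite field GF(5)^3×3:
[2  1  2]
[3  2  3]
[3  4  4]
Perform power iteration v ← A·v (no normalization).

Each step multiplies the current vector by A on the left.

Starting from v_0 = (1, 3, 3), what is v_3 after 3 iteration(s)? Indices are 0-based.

v_0 = (1, 3, 3).
v_1 = A·v_0 = (1, 3, 2).
v_2 = A·v_1 = (4, 0, 3).
v_3 = A·v_2 = (4, 1, 4).

v_3 = (4, 1, 4)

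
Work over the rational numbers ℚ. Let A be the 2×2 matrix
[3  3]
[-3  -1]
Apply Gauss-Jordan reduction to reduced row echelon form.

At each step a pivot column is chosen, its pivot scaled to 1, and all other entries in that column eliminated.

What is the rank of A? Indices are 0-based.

rank = 2

step 1: normalize row 0 (÷3) = (1, 1)
  row 1: subtract -3×row0 = (0, 2)
step 2: normalize row 1 (÷2) = (0, 1)
  row 0: subtract 1×row1 = (1, 0)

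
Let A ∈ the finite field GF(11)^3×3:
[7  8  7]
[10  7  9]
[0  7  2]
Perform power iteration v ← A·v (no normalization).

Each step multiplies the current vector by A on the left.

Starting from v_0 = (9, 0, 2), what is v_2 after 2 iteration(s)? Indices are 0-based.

v_0 = (9, 0, 2).
v_1 = A·v_0 = (0, 9, 4).
v_2 = A·v_1 = (1, 0, 5).

v_2 = (1, 0, 5)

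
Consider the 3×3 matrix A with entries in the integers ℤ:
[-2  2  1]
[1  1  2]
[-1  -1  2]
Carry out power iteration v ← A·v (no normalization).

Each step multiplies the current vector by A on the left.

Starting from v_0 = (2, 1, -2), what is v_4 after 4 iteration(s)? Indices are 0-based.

v_4 = (16, -79, 87)

v_0 = (2, 1, -2).
v_1 = A·v_0 = (-4, -1, -7).
v_2 = A·v_1 = (-1, -19, -9).
v_3 = A·v_2 = (-45, -38, 2).
v_4 = A·v_3 = (16, -79, 87).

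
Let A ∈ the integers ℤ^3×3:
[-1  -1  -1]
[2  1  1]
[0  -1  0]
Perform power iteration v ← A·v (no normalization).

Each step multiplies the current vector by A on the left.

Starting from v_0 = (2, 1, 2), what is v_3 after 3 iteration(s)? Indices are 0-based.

v_3 = (12, -13, 4)

v_0 = (2, 1, 2).
v_1 = A·v_0 = (-5, 7, -1).
v_2 = A·v_1 = (-1, -4, -7).
v_3 = A·v_2 = (12, -13, 4).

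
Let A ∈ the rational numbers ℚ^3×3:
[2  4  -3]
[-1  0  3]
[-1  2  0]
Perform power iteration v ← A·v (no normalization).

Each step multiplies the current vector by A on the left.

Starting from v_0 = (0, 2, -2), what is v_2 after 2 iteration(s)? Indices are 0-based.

v_2 = (-8, -2, -26)

v_0 = (0, 2, -2).
v_1 = A·v_0 = (14, -6, 4).
v_2 = A·v_1 = (-8, -2, -26).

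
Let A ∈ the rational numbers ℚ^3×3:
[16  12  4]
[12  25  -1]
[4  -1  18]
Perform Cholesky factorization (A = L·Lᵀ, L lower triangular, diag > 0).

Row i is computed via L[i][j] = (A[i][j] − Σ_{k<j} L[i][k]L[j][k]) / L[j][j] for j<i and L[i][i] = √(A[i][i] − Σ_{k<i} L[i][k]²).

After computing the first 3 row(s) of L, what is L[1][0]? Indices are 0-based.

Step 1: L[0][0] = √(16) = 4.
  L[1][0] = (12) / L[0][0] = 3.
Step 2: L[1][1] = √(16) = 4.
  L[2][0] = (4) / L[0][0] = 1.
  L[2][1] = (-4) / L[1][1] = -1.
Step 3: L[2][2] = √(16) = 4.

L[1][0] = 3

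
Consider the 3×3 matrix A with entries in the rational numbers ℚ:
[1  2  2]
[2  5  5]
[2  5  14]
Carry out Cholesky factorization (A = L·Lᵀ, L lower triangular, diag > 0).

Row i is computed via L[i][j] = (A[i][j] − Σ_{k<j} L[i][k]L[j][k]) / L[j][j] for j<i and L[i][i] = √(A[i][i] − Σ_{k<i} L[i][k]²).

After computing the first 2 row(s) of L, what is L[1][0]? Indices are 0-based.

L[1][0] = 2

Step 1: L[0][0] = √(1) = 1.
  L[1][0] = (2) / L[0][0] = 2.
Step 2: L[1][1] = √(1) = 1.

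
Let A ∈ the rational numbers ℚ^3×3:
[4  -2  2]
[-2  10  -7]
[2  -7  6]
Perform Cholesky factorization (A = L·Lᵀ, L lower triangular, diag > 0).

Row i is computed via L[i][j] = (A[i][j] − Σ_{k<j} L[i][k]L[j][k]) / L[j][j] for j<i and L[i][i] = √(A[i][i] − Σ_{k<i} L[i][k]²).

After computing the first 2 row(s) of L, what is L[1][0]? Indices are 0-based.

Step 1: L[0][0] = √(4) = 2.
  L[1][0] = (-2) / L[0][0] = -1.
Step 2: L[1][1] = √(9) = 3.

L[1][0] = -1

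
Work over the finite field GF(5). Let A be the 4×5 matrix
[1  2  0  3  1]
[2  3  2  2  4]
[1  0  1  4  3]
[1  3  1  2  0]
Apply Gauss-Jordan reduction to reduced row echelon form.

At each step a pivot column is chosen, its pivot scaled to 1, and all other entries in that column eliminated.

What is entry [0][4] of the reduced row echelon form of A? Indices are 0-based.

M[0][4] = 2

step 1: normalize row 0 (÷1) = (1, 2, 0, 3, 1)
  row 1: subtract 2×row0 = (0, 4, 2, 1, 2)
  row 2: subtract 1×row0 = (0, 3, 1, 1, 2)
  row 3: subtract 1×row0 = (0, 1, 1, 4, 4)
step 2: normalize row 1 (÷4) = (0, 1, 3, 4, 3)
  row 0: subtract 2×row1 = (1, 0, 4, 0, 0)
  row 2: subtract 3×row1 = (0, 0, 2, 4, 3)
  row 3: subtract 1×row1 = (0, 0, 3, 0, 1)
step 3: normalize row 2 (÷2) = (0, 0, 1, 2, 4)
  row 0: subtract 4×row2 = (1, 0, 0, 2, 4)
  row 1: subtract 3×row2 = (0, 1, 0, 3, 1)
  row 3: subtract 3×row2 = (0, 0, 0, 4, 4)
step 4: normalize row 3 (÷4) = (0, 0, 0, 1, 1)
  row 0: subtract 2×row3 = (1, 0, 0, 0, 2)
  row 1: subtract 3×row3 = (0, 1, 0, 0, 3)
  row 2: subtract 2×row3 = (0, 0, 1, 0, 2)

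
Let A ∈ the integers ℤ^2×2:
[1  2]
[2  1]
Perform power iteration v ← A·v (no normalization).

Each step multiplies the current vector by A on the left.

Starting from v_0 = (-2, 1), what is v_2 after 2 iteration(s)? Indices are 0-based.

v_0 = (-2, 1).
v_1 = A·v_0 = (0, -3).
v_2 = A·v_1 = (-6, -3).

v_2 = (-6, -3)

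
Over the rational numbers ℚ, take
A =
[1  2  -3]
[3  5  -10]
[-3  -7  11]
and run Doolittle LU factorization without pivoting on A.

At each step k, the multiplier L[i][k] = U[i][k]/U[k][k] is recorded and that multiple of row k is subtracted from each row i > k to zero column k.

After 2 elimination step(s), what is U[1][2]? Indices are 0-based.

U[1][2] = -1

[col 0] pivot 1
  R1 -= 3*R0 → (0, -1, -1)  (L[1][0] := 3)
  R2 -= -3*R0 → (0, -1, 2)  (L[2][0] := -3)
[col 1] pivot -1
  R2 -= 1*R1 → (0, 0, 3)  (L[2][1] := 1)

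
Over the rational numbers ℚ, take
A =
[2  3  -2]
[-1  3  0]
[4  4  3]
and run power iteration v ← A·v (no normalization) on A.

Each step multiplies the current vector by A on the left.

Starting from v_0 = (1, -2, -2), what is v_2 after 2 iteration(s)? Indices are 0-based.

v_2 = (-1, -21, -58)

v_0 = (1, -2, -2).
v_1 = A·v_0 = (0, -7, -10).
v_2 = A·v_1 = (-1, -21, -58).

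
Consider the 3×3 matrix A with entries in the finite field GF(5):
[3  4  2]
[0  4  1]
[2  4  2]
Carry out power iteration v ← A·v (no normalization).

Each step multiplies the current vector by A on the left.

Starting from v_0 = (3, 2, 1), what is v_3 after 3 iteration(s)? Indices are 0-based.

v_3 = (0, 4, 0)

v_0 = (3, 2, 1).
v_1 = A·v_0 = (4, 4, 1).
v_2 = A·v_1 = (0, 2, 1).
v_3 = A·v_2 = (0, 4, 0).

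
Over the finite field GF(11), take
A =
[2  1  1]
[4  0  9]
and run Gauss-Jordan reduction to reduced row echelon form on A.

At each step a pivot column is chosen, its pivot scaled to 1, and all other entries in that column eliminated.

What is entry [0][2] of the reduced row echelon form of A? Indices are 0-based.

M[0][2] = 5

step 1: normalize row 0 (÷2) = (1, 6, 6)
  row 1: subtract 4×row0 = (0, 9, 7)
step 2: normalize row 1 (÷9) = (0, 1, 2)
  row 0: subtract 6×row1 = (1, 0, 5)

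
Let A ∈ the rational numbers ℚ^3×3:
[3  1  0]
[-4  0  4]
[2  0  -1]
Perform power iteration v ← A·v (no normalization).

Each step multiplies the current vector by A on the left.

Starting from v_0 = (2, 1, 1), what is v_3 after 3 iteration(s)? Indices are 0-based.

v_3 = (35, -24, 23)

v_0 = (2, 1, 1).
v_1 = A·v_0 = (7, -4, 3).
v_2 = A·v_1 = (17, -16, 11).
v_3 = A·v_2 = (35, -24, 23).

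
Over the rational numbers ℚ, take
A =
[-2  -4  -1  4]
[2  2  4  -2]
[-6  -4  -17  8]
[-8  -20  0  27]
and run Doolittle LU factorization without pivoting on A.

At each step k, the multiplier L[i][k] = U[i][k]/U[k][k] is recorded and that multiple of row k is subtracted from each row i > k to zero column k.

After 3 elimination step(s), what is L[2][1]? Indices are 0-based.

L[2][1] = -4

Step 1: pivot at (0,0) is -2.
  row1 ← row1 − (-1)·row0  ⇒  L[1][0]=-1, U row1=(0, -2, 3, 2)
  row2 ← row2 − (3)·row0  ⇒  L[2][0]=3, U row2=(0, 8, -14, -4)
  row3 ← row3 − (4)·row0  ⇒  L[3][0]=4, U row3=(0, -4, 4, 11)
Step 2: pivot at (1,1) is -2.
  row2 ← row2 − (-4)·row1  ⇒  L[2][1]=-4, U row2=(0, 0, -2, 4)
  row3 ← row3 − (2)·row1  ⇒  L[3][1]=2, U row3=(0, 0, -2, 7)
Step 3: pivot at (2,2) is -2.
  row3 ← row3 − (1)·row2  ⇒  L[3][2]=1, U row3=(0, 0, 0, 3)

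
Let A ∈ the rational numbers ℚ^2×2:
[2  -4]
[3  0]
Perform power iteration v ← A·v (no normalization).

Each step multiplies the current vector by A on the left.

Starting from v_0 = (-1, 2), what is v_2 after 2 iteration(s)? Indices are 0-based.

v_2 = (-8, -30)

v_0 = (-1, 2).
v_1 = A·v_0 = (-10, -3).
v_2 = A·v_1 = (-8, -30).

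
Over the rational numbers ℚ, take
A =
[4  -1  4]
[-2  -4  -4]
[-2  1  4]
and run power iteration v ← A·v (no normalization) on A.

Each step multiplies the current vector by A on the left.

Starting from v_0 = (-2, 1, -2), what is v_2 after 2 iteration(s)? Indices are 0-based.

v_0 = (-2, 1, -2).
v_1 = A·v_0 = (-17, 8, -3).
v_2 = A·v_1 = (-88, 14, 30).

v_2 = (-88, 14, 30)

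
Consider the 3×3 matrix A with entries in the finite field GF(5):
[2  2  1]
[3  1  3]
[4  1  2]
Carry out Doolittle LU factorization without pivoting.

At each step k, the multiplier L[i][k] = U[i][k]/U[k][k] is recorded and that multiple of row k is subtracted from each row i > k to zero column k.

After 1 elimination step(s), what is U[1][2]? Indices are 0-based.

[col 0] pivot 2
  R1 -= 4*R0 → (0, 3, 4)  (L[1][0] := 4)
  R2 -= 2*R0 → (0, 2, 0)  (L[2][0] := 2)

U[1][2] = 4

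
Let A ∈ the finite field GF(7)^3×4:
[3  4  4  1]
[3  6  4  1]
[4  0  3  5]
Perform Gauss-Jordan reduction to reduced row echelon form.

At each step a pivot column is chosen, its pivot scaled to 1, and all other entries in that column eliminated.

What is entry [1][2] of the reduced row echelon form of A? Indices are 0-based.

M[1][2] = 0

step 1: normalize row 0 (÷3) = (1, 6, 6, 5)
  row 1: subtract 3×row0 = (0, 2, 0, 0)
  row 2: subtract 4×row0 = (0, 4, 0, 6)
step 2: normalize row 1 (÷2) = (0, 1, 0, 0)
  row 0: subtract 6×row1 = (1, 0, 6, 5)
  row 2: subtract 4×row1 = (0, 0, 0, 6)
skip col 2 (zero from row 2)
step 3: normalize row 2 (÷6) = (0, 0, 0, 1)
  row 0: subtract 5×row2 = (1, 0, 6, 0)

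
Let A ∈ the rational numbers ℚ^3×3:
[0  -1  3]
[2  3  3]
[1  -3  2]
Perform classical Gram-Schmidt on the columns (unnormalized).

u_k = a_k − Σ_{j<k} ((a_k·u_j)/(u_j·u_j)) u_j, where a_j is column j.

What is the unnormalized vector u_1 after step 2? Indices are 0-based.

Step 1: u_0 = a_0 = (0, 2, 1).
Step 2: u_1 = a_1 − (3/5)·u_0 = (-1, 9/5, -18/5).

u_1 = (-1, 9/5, -18/5)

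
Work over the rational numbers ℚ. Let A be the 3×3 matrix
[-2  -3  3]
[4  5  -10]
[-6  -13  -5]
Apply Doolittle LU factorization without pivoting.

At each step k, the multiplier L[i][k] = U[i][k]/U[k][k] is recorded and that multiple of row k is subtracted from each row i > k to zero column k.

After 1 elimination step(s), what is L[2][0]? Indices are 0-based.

[col 0] pivot -2
  R1 -= -2*R0 → (0, -1, -4)  (L[1][0] := -2)
  R2 -= 3*R0 → (0, -4, -14)  (L[2][0] := 3)

L[2][0] = 3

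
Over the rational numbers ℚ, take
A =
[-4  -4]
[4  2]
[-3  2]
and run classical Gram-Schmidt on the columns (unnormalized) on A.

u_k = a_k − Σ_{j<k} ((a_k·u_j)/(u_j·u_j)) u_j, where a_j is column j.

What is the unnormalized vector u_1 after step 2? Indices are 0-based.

u_1 = (-92/41, 10/41, 136/41)

Step 1: u_0 = a_0 = (-4, 4, -3).
Step 2: u_1 = a_1 − (18/41)·u_0 = (-92/41, 10/41, 136/41).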